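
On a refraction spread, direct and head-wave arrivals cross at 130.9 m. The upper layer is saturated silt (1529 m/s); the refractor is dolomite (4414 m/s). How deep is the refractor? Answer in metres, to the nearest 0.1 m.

x_cross = 2h·√((V₂+V₁)/(V₂−V₁)) → h = x_cross / (2·√((V₂+V₁)/(V₂−V₁))).
√((V₂+V₁)/(V₂−V₁)) = √((4414+1529)/(4414−1529)) = 1.4353.
h = 130.9 / (2·1.4353) = 45.60 m.

45.6 m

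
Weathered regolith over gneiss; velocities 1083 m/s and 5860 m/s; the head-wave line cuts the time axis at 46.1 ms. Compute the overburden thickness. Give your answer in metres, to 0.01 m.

h = tᵢ·V₁·V₂ / (2·√(V₂²−V₁²)).
√(V₂²−V₁²) = √(5860² − 1083²) = 5759.1 m/s.
h = 0.0461 s × 1083 × 5860 / (2 × 5759.1) = 25.40 m.

25.40 m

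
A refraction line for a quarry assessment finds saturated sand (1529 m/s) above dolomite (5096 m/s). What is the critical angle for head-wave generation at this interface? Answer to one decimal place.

Critical incidence: sin θ_c = V₁/V₂ = 1529/5096 = 0.3000.
θ_c = arcsin 0.3000 = 17.46°.

17.5°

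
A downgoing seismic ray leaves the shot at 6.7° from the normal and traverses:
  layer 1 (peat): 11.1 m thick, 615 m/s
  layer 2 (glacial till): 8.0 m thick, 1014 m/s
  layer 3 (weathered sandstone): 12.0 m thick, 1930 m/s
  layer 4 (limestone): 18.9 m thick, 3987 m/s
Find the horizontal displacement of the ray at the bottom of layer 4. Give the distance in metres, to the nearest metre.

29 m

Ray parameter p = sin 6.7° / 615 m/s = 1.8971e-04 s/m.
Layer 1: θ = 6.70°; offset = 11.1·tan 6.70° = 1.304 m.
Layer 2: sin θ = p·1014 = 0.1924 → θ = 11.09°; offset = 8.0·tan 11.09° = 1.568 m.
Layer 3: sin θ = p·1930 = 0.3661 → θ = 21.48°; offset = 12.0·tan 21.48° = 4.722 m.
Layer 4: sin θ = p·3987 = 0.7564 → θ = 49.15°; offset = 18.9·tan 49.15° = 21.853 m.
Total horizontal offset = 29.447 m.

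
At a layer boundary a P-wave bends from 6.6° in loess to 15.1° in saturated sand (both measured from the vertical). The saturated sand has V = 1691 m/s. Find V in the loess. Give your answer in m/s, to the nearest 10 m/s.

Snell's law: sin 6.6°/V₁ = sin 15.1°/V₂.
V₁ = V₂·sin 6.6°/sin 15.1° = 1691 × 0.4412 = 746.09 m/s.

750 m/s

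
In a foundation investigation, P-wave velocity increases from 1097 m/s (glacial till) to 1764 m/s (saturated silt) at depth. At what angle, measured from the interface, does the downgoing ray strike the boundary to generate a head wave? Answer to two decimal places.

At critical incidence the refracted ray runs along the interface (θ₂ = 90°), so sin θ_c = V₁/V₂.
θ_c = arcsin(1097/1764) = arcsin 0.6219 = 38.45°.
Measured from the interface: 90° − 38.45° = 51.55°.

51.55°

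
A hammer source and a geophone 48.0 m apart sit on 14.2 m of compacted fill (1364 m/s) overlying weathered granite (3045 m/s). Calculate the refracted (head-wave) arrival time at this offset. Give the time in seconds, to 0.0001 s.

t = x/V₂ + 2h·√(V₂²−V₁²)/(V₁V₂).
√(V₂²−V₁²) = √(3045²−1364²) = 2722.4 m/s; delay term = 2·14.2·2722.4/(1364·3045) = 0.01862 s.
t = 48.0/3045 + 0.01862 = 0.03438 s.

0.0344 s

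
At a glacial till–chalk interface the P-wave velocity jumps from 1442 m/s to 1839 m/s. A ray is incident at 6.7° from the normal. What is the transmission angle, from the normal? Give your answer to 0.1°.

sin θ₁/V₁ = sin θ₂/V₂ ⇒ sin θ₂ = 1839·sin 6.7°/1442 = 1839·0.1167/1442 = 0.1488.
θ₂ = sin⁻¹(0.1488) = 8.56° (from vertical).

8.6°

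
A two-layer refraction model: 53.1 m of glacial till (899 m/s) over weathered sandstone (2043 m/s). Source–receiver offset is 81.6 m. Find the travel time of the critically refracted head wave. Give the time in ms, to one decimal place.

θ_c = arcsin(V₁/V₂) = arcsin(899/2043) = 26.11°, cos θ_c = 0.8980.
Intercept time tᵢ = 2h cos θ_c / V₁ = 2·53.1·0.8980/899 = 0.10608 s.
t = x/V₂ + tᵢ = 81.6/2043 + 0.10608 = 0.14602 s.

146.0 ms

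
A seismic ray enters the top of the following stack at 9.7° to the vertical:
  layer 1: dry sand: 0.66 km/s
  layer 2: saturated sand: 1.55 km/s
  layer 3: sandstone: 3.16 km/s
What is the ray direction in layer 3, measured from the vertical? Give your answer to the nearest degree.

Ray parameter p = sin 9.7° / 0.66 = 2.5529e-01 s/km.
sin θ_3 = p·V_3 = 2.5529e-01 × 3.16 = 0.8067.
θ_3 = 53.78° from the vertical.

54°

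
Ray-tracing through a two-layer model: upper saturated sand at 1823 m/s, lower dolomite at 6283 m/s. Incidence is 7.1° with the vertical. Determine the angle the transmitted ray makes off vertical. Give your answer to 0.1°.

sin θ₁/V₁ = sin θ₂/V₂ ⇒ sin θ₂ = 6283·sin 7.1°/1823 = 6283·0.1236/1823 = 0.4260.
θ₂ = sin⁻¹(0.4260) = 25.21° (from vertical).

25.2°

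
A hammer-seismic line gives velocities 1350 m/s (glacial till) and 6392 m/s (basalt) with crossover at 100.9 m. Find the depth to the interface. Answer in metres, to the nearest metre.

h = (x_cross/2)·√((V₂−V₁)/(V₂+V₁)).
(V₂−V₁)/(V₂+V₁) = (6392−1350)/(6392+1350) = 0.6513; √ = 0.8070.
h = (100.9/2)·0.8070 = 40.71 m.

41 m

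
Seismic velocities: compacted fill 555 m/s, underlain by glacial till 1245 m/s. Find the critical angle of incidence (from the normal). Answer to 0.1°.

Critical incidence: sin θ_c = V₁/V₂ = 555/1245 = 0.4458.
θ_c = arcsin 0.4458 = 26.47°.

26.5°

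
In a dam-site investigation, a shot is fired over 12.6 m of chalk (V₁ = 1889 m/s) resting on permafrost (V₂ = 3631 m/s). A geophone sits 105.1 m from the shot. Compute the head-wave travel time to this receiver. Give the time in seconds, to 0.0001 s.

0.0403 s

t = x/V₂ + 2h·√(V₂²−V₁²)/(V₁V₂).
√(V₂²−V₁²) = √(3631²−1889²) = 3100.9 m/s; delay term = 2·12.6·3100.9/(1889·3631) = 0.01139 s.
t = 105.1/3631 + 0.01139 = 0.04034 s.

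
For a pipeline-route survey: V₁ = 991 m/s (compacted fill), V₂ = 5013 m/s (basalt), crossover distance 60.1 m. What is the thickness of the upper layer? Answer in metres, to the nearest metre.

h = (x_cross/2)·√((V₂−V₁)/(V₂+V₁)).
(V₂−V₁)/(V₂+V₁) = (5013−991)/(5013+991) = 0.6699; √ = 0.8185.
h = (60.1/2)·0.8185 = 24.59 m.

25 m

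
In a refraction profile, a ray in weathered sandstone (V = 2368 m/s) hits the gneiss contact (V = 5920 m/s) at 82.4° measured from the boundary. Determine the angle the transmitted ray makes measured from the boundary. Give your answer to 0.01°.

70.69°

Angle from the normal: 90° − 82.4° = 7.6°.
sin θ₁/V₁ = sin θ₂/V₂ ⇒ sin θ₂ = 5920·sin 7.6°/2368 = 5920·0.1323/2368 = 0.3306.
θ₂ = sin⁻¹(0.3306) = 19.31° (from vertical).
From the interface: 90° − 19.31° = 70.69°.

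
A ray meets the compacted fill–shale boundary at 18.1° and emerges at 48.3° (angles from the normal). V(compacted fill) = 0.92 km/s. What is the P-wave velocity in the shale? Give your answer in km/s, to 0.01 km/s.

Snell's law: sin 18.1°/V₁ = sin 48.3°/V₂.
V₂ = V₁·sin 48.3°/sin 18.1° = 0.92 × 2.4033 = 2.21 km/s.

2.21 km/s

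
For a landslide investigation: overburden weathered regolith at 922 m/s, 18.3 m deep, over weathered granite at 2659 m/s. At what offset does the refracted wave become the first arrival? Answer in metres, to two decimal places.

x_cross = 2h·√((V₂+V₁)/(V₂−V₁)).
(V₂+V₁)/(V₂−V₁) = (2659+922)/(2659−922) = 2.0616; √ = 1.4358.
x_cross = 2·18.3·1.4358 = 52.55 m.

52.55 m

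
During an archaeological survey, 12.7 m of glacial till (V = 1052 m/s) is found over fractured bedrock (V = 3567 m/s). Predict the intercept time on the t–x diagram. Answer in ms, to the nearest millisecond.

tᵢ = 2h·√(V₂²−V₁²)/(V₁V₂).
√(V₂²−V₁²) = √(3567²−1052²) = 3408.3 m/s.
tᵢ = 2·12.7·3408.3/(1052·3567) = 0.02307 s.

23 ms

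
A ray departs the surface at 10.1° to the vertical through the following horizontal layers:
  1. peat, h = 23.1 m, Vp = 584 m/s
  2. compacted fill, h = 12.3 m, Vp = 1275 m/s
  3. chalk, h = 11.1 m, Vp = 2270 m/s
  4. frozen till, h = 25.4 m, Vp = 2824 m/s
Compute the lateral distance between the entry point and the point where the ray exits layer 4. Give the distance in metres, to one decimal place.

60.2 m

p = sin θ₁/V₁ = sin 10.1°/584 = 3.0029e-04 s/m is conserved through the stack.
Layer 1: θ = 10.10°; offset = 23.1·tan 10.10° = 4.115 m.
Layer 2: sin θ = p·1275 = 0.3829 → θ = 22.51°; offset = 12.3·tan 22.51° = 5.098 m.
Layer 3: sin θ = p·2270 = 0.6816 → θ = 42.97°; offset = 11.1·tan 42.97° = 10.341 m.
Layer 4: sin θ = p·2824 = 0.8480 → θ = 58.00°; offset = 25.4·tan 58.00° = 40.641 m.
Summing the layer offsets gives 60.195 m.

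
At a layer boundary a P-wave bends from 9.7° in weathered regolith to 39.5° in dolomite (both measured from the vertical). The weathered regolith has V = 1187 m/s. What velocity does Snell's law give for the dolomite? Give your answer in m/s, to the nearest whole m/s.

4481 m/s

sin 9.7° = 0.1685; sin 39.5° = 0.6361.
V₂ = V₁·(sin θ₂/sin θ₁) = 1187·(0.6361/0.1685) = 4481.14 m/s.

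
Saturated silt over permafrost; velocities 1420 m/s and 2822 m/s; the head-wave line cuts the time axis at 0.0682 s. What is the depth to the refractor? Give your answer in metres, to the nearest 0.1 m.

θ_c = arcsin(1420/2822) = 30.21°; cos θ_c = 0.8642.
tᵢ = 2h cos θ_c/V₁ ⇒ h = tᵢ·V₁/(2 cos θ_c) = 0.0682·1420/(2·0.8642) = 56.03 m.

56.0 m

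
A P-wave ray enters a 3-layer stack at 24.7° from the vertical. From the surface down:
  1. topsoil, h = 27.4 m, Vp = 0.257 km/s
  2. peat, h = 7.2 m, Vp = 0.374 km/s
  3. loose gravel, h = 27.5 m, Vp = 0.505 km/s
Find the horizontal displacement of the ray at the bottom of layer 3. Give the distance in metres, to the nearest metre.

Apply Snell's law at each interface; in layer i the horizontal offset is hᵢ·tan θᵢ.
Layer 1: θ = 24.70°; offset = 27.4·tan 24.70° = 12.603 m.
Layer 2: sin θ = 0.374·sin 24.7°/0.257 = 0.6081, θ = 37.45°; offset = 7.2·tan 37.45° = 5.515 m.
Layer 3: sin θ = 0.505·sin 24.7°/0.257 = 0.8211, θ = 55.20°; offset = 27.5·tan 55.20° = 39.560 m.
Σ offsets = 57.678 m.

58 m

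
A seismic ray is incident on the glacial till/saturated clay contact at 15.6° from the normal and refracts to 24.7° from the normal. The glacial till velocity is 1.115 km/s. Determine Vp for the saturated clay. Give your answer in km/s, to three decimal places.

1.733 km/s

Snell's law: sin 15.6°/V₁ = sin 24.7°/V₂.
V₂ = V₁·sin 24.7°/sin 15.6° = 1.115 × 1.5539 = 1.733 km/s.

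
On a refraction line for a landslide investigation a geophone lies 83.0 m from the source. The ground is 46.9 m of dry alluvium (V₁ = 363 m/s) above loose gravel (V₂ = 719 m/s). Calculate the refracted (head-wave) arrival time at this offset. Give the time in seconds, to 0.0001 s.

0.3385 s

θ_c = arcsin(V₁/V₂) = arcsin(363/719) = 30.32°, cos θ_c = 0.8632.
Intercept time tᵢ = 2h cos θ_c / V₁ = 2·46.9·0.8632/363 = 0.22305 s.
t = x/V₂ + tᵢ = 83.0/719 + 0.22305 = 0.33849 s.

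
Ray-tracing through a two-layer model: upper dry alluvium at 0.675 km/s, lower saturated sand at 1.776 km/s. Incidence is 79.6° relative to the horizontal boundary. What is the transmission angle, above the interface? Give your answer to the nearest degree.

62°

Convert to the normal: θ₁ = 90° − 79.6° = 10.4°.
sin θ₁/V₁ = sin θ₂/V₂ ⇒ sin θ₂ = 1.776·sin 10.4°/0.675 = 1.776·0.1805/0.675 = 0.4750.
θ₂ = sin⁻¹(0.4750) = 28.36° (from vertical).
From the interface: 90° − 28.36° = 61.64°.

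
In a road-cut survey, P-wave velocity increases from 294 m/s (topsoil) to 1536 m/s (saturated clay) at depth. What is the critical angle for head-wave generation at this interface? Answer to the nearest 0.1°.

At critical incidence the refracted ray runs along the interface (θ₂ = 90°), so sin θ_c = V₁/V₂.
θ_c = arcsin(294/1536) = arcsin 0.1914 = 11.03°.

11.0°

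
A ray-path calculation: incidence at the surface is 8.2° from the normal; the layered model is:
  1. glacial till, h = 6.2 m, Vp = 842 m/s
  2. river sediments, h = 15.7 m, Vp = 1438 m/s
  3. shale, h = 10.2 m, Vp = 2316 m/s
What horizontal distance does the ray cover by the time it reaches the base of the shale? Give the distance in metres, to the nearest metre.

9 m

p = sin θ₁/V₁ = sin 8.2°/842 = 1.6939e-04 s/m is conserved through the stack.
Layer 1: θ = 8.20°; offset = 6.2·tan 8.20° = 0.893 m.
Layer 2: sin θ = p·1438 = 0.2436 → θ = 14.10°; offset = 15.7·tan 14.10° = 3.943 m.
Layer 3: sin θ = p·2316 = 0.3923 → θ = 23.10°; offset = 10.2·tan 23.10° = 4.350 m.
Total horizontal offset = 9.187 m.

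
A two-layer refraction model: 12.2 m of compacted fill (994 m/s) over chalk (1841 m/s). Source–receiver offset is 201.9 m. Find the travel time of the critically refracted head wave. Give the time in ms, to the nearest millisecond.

t = x/V₂ + 2h·√(V₂²−V₁²)/(V₁V₂).
√(V₂²−V₁²) = √(1841²−994²) = 1549.6 m/s; delay term = 2·12.2·1549.6/(994·1841) = 0.02066 s.
t = 201.9/1841 + 0.02066 = 0.13033 s.

130 ms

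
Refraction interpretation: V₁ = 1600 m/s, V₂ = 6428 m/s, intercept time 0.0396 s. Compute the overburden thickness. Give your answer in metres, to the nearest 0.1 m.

θ_c = arcsin(1600/6428) = 14.41°; cos θ_c = 0.9685.
tᵢ = 2h cos θ_c/V₁ ⇒ h = tᵢ·V₁/(2 cos θ_c) = 0.0396·1600/(2·0.9685) = 32.71 m.

32.7 m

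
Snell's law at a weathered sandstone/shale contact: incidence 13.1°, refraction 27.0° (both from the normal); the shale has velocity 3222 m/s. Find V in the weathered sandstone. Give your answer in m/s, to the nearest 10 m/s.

Snell's law: sin 13.1°/V₁ = sin 27.0°/V₂.
V₁ = V₂·sin 13.1°/sin 27.0° = 3222 × 0.4992 = 1608.56 m/s.

1610 m/s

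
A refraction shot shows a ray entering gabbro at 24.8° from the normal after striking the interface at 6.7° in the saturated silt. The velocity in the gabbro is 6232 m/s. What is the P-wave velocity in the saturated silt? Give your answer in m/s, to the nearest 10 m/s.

Snell's law: sin 6.7°/V₁ = sin 24.8°/V₂.
V₁ = V₂·sin 6.7°/sin 24.8° = 6232 × 0.2782 = 1733.43 m/s.

1730 m/s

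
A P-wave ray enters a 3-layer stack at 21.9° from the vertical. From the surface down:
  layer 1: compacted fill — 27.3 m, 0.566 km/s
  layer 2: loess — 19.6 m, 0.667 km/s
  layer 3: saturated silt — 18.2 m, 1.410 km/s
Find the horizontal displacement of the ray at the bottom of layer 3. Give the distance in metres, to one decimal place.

p = sin θ₁/V₁ = sin 21.9°/0.566 = 6.5899e-01 s/km is conserved through the stack.
Layer 1: θ = 21.90°; offset = 27.3·tan 21.90° = 10.975 m.
Layer 2: sin θ = p·0.667 = 0.4395 → θ = 26.07°; offset = 19.6·tan 26.07° = 9.591 m.
Layer 3: sin θ = p·1.410 = 0.9292 → θ = 68.31°; offset = 18.2·tan 68.31° = 45.750 m.
Total horizontal offset = 66.316 m.

66.3 m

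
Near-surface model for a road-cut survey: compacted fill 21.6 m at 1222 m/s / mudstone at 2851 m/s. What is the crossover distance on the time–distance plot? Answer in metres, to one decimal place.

x_cross = 2h·√((V₂+V₁)/(V₂−V₁)).
(V₂+V₁)/(V₂−V₁) = (2851+1222)/(2851−1222) = 2.5003; √ = 1.5812.
x_cross = 2·21.6·1.5812 = 68.31 m.

68.3 m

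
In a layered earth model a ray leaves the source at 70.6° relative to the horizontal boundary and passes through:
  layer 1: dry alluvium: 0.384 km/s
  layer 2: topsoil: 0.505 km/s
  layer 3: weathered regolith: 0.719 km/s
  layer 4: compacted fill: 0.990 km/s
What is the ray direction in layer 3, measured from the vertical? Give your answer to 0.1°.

From the normal: θ₁ = 90° − 70.6° = 19.4°.
Ray parameter p = sin 19.4° / 0.384 = 8.6500e-01 s/km.
sin θ_3 = p·V_3 = 8.6500e-01 × 0.719 = 0.6219.
θ_3 = arcsin 0.6219 = 38.46°.

38.5°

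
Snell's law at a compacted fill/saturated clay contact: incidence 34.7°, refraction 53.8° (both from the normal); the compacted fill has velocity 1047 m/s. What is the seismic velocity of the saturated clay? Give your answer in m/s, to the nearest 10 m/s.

1480 m/s

Snell's law: sin 34.7°/V₁ = sin 53.8°/V₂.
V₂ = V₁·sin 53.8°/sin 34.7° = 1047 × 1.4175 = 1484.13 m/s.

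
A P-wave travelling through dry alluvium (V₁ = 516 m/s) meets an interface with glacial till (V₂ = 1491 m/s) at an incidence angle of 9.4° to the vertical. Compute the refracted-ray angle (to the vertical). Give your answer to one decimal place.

28.2°

sin θ₁/V₁ = sin θ₂/V₂ ⇒ sin θ₂ = 1491·sin 9.4°/516 = 1491·0.1633/516 = 0.4719.
θ₂ = arcsin 0.4719 = 28.16° from the normal.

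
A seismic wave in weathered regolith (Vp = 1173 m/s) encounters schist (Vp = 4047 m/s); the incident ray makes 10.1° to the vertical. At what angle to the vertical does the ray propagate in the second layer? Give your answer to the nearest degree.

sin θ₁/V₁ = sin θ₂/V₂ ⇒ sin θ₂ = 4047·sin 10.1°/1173 = 4047·0.1754/1173 = 0.6050.
θ₂ = arcsin 0.6050 = 37.23° from the normal.

37°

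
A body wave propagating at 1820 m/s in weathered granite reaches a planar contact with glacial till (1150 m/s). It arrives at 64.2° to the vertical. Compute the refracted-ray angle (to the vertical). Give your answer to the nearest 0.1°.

sin θ₁/V₁ = sin θ₂/V₂ ⇒ sin θ₂ = 1150·sin 64.2°/1820 = 1150·0.9003/1820 = 0.5689.
θ₂ = arcsin 0.5689 = 34.67° from the normal.

34.7°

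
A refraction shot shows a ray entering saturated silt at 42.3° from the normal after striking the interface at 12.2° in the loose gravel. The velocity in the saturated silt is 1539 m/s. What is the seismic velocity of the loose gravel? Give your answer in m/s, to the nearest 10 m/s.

480 m/s

sin 12.2° = 0.2113; sin 42.3° = 0.6730.
V₁ = V₂·(sin θ₁/sin θ₂) = 1539·(0.2113/0.6730) = 483.24 m/s.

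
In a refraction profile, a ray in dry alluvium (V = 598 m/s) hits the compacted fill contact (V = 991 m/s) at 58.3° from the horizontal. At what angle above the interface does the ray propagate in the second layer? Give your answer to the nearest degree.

29°

Convert to the normal: θ₁ = 90° − 58.3° = 31.7°.
sin θ₁/V₁ = sin θ₂/V₂ ⇒ sin θ₂ = 991·sin 31.7°/598 = 991·0.5255/598 = 0.8708.
θ₂ = arcsin 0.8708 = 60.55° from the normal.
From the interface: 90° − 60.55° = 29.45°.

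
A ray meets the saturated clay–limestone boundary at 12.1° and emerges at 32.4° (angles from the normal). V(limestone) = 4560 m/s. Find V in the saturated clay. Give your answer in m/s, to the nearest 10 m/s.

1780 m/s

Snell's law: sin 12.1°/V₁ = sin 32.4°/V₂.
V₁ = V₂·sin 12.1°/sin 32.4° = 4560 × 0.3912 = 1783.90 m/s.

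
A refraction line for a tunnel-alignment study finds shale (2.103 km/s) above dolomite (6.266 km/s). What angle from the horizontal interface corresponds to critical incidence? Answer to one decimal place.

70.4°

Critical incidence: sin θ_c = V₁/V₂ = 2.103/6.266 = 0.3356.
θ_c = arcsin 0.3356 = 19.61°.
Measured from the interface: 90° − 19.61° = 70.39°.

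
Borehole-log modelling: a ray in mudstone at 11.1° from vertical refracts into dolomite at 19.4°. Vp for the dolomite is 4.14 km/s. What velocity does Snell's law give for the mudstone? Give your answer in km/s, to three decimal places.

2.400 km/s

Snell's law: sin 11.1°/V₁ = sin 19.4°/V₂.
V₁ = V₂·sin 11.1°/sin 19.4° = 4.14 × 0.5796 = 2.400 km/s.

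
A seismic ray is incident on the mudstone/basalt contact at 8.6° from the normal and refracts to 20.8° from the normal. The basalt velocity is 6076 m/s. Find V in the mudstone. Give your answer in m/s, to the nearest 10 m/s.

sin 8.6° = 0.1495; sin 20.8° = 0.3551.
V₁ = V₂·(sin θ₁/sin θ₂) = 6076·(0.1495/0.3551) = 2558.60 m/s.

2560 m/s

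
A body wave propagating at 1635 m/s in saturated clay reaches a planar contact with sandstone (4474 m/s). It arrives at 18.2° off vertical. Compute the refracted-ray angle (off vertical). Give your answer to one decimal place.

58.7°

sin θ₁/V₁ = sin θ₂/V₂ ⇒ sin θ₂ = 4474·sin 18.2°/1635 = 4474·0.3123/1635 = 0.8547.
θ₂ = sin⁻¹(0.8547) = 58.72° (from vertical).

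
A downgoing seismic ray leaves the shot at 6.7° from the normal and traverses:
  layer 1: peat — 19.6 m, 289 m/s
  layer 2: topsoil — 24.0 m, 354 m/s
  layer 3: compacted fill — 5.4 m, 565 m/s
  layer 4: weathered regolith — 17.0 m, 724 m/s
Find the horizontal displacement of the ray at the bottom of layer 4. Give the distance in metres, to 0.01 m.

Apply Snell's law at each interface; in layer i the horizontal offset is hᵢ·tan θᵢ.
Layer 1: θ = 6.70°; offset = 19.6·tan 6.70° = 2.3025 m.
Layer 2: sin θ = 354·sin 6.7°/289 = 0.1429, θ = 8.22°; offset = 24.0·tan 8.22° = 3.4654 m.
Layer 3: sin θ = 565·sin 6.7°/289 = 0.2281, θ = 13.18°; offset = 5.4·tan 13.18° = 1.2651 m.
Layer 4: sin θ = 724·sin 6.7°/289 = 0.2923, θ = 16.99°; offset = 17.0·tan 16.99° = 5.1957 m.
Total horizontal offset = 12.2287 m.

12.23 m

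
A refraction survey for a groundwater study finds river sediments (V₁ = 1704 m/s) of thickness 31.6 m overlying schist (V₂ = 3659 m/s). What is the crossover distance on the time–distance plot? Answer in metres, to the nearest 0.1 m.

x_cross = 2h·√((V₂+V₁)/(V₂−V₁)).
(V₂+V₁)/(V₂−V₁) = (3659+1704)/(3659−1704) = 2.7432; √ = 1.6563.
x_cross = 2·31.6·1.6563 = 104.68 m.

104.7 m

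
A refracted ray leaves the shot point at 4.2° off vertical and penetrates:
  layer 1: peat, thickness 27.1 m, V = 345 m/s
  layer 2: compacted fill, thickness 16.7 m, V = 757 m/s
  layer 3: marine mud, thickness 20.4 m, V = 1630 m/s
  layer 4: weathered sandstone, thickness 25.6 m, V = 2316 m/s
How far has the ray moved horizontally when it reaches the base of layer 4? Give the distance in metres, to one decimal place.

26.7 m

Ray parameter p = sin 4.2° / 345 m/s = 2.1228e-04 s/m.
Layer 1: θ = 4.20°; offset = 27.1·tan 4.20° = 1.990 m.
Layer 2: sin θ = p·757 = 0.1607 → θ = 9.25°; offset = 16.7·tan 9.25° = 2.719 m.
Layer 3: sin θ = p·1630 = 0.3460 → θ = 20.24°; offset = 20.4·tan 20.24° = 7.524 m.
Layer 4: sin θ = p·2316 = 0.4917 → θ = 29.45°; offset = 25.6·tan 29.45° = 14.454 m.
Σ offsets = 26.687 m.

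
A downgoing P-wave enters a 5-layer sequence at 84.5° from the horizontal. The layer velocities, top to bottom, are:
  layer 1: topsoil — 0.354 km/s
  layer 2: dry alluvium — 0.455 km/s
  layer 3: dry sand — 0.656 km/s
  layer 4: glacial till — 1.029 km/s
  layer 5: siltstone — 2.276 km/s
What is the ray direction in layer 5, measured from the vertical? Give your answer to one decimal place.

38.0°

From the normal: θ₁ = 90° − 84.5° = 5.5°.
Snell's law across each interface conserves sin θ / V, so sin θ_5 = V_5·sin θ₁/V₁.
sin θ_5 = 2.276 × sin 5.5° / 0.354 = 0.6162.
θ_5 = 38.04° from the vertical.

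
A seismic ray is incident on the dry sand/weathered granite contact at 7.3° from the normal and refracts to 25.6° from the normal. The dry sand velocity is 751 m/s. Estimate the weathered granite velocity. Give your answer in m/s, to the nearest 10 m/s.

Snell's law: sin 7.3°/V₁ = sin 25.6°/V₂.
V₂ = V₁·sin 25.6°/sin 7.3° = 751 × 3.4005 = 2553.79 m/s.

2550 m/s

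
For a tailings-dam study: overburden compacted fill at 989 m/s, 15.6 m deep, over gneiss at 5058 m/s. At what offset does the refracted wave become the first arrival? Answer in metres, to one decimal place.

θ_c = arcsin(989/5058) = 11.28°, so cos θ_c = 0.9807 and tᵢ = 2h cos θ_c/V₁ = 0.0309 s.
At crossover x/V₁ = x/V₂ + tᵢ ⇒ x = tᵢ/(1/V₁ − 1/V₂) = 0.03094/(1.0111e-03 − 1.9771e-04) = 38.03 m.

38.0 m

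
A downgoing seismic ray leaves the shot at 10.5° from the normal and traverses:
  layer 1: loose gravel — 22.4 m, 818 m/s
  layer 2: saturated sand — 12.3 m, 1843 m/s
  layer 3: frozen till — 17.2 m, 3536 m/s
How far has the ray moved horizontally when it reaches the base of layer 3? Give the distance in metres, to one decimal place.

31.7 m

Ray parameter p = sin 10.5° / 818 m/s = 2.2278e-04 s/m.
Layer 1: θ = 10.50°; offset = 22.4·tan 10.50° = 4.152 m.
Layer 2: sin θ = p·1843 = 0.4106 → θ = 24.24°; offset = 12.3·tan 24.24° = 5.539 m.
Layer 3: sin θ = p·3536 = 0.7878 → θ = 51.98°; offset = 17.2·tan 51.98° = 21.996 m.
Total horizontal offset = 31.686 m.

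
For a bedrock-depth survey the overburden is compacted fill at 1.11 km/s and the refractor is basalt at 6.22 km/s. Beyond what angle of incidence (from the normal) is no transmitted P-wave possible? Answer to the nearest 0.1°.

At critical incidence the refracted ray runs along the interface (θ₂ = 90°), so sin θ_c = V₁/V₂.
θ_c = arcsin(1.11/6.22) = arcsin 0.1785 = 10.28°.

10.3°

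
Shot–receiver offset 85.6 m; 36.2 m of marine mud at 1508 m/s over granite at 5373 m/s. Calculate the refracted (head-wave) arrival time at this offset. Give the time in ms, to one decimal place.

θ_c = arcsin(V₁/V₂) = arcsin(1508/5373) = 16.30°, cos θ_c = 0.9598.
Intercept time tᵢ = 2h cos θ_c / V₁ = 2·36.2·0.9598/1508 = 0.04608 s.
t = x/V₂ + tᵢ = 85.6/5373 + 0.04608 = 0.06201 s.

62.0 ms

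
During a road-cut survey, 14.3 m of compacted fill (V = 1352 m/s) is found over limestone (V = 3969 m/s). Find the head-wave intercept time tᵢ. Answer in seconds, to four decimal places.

0.0199 s

tᵢ = 2h·√(V₂²−V₁²)/(V₁V₂).
√(V₂²−V₁²) = √(3969²−1352²) = 3731.6 m/s.
tᵢ = 2·14.3·3731.6/(1352·3969) = 0.01989 s.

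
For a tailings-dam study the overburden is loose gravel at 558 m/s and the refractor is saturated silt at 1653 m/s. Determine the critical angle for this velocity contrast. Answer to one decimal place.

19.7°

At critical incidence the refracted ray runs along the interface (θ₂ = 90°), so sin θ_c = V₁/V₂.
θ_c = arcsin(558/1653) = arcsin 0.3376 = 19.73°.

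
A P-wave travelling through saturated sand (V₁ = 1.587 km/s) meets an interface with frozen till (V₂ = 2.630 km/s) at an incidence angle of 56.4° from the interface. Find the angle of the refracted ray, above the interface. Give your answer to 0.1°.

Convert to the normal: θ₁ = 90° − 56.4° = 33.6°.
Snell's law: sin θ₂ = (V₂/V₁)·sin θ₁ = (2.630/1.587)·sin 33.6° = 0.9171.
θ₂ = sin⁻¹(0.9171) = 66.50° (from vertical).
From the interface: 90° − 66.50° = 23.50°.

23.5°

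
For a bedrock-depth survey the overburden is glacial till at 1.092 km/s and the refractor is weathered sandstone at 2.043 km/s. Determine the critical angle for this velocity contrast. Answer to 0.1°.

32.3°

Critical incidence: sin θ_c = V₁/V₂ = 1.092/2.043 = 0.5345.
θ_c = arcsin 0.5345 = 32.31°.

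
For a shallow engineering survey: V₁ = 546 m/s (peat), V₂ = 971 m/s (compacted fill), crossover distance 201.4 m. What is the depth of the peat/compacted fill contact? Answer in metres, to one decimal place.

53.3 m

x_cross = 2h·√((V₂+V₁)/(V₂−V₁)) → h = x_cross / (2·√((V₂+V₁)/(V₂−V₁))).
√((V₂+V₁)/(V₂−V₁)) = √((971+546)/(971−546)) = 1.8893.
h = 201.4 / (2·1.8893) = 53.30 m.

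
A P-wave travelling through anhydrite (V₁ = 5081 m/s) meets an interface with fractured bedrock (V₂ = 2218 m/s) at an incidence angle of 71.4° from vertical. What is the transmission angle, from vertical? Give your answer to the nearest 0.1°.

24.4°

sin θ₁/V₁ = sin θ₂/V₂ ⇒ sin θ₂ = 2218·sin 71.4°/5081 = 2218·0.9478/5081 = 0.4137.
θ₂ = sin⁻¹(0.4137) = 24.44° (from vertical).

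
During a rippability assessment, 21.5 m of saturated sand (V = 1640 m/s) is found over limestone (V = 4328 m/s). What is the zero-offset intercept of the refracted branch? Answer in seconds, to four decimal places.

0.0243 s

tᵢ = 2h·√(V₂²−V₁²)/(V₁V₂).
√(V₂²−V₁²) = √(4328²−1640²) = 4005.2 m/s.
tᵢ = 2·21.5·4005.2/(1640·4328) = 0.02426 s.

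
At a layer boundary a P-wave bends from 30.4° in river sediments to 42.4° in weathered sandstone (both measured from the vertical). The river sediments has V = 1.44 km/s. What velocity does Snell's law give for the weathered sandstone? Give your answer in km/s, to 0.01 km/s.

1.92 km/s

sin 30.4° = 0.5060; sin 42.4° = 0.6743.
V₂ = V₁·(sin θ₂/sin θ₁) = 1.44·(0.6743/0.5060) = 1.92 km/s.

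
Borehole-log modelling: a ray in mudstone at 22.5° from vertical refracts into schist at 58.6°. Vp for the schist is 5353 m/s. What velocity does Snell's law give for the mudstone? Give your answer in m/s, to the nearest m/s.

sin 22.5° = 0.3827; sin 58.6° = 0.8536.
V₁ = V₂·(sin θ₁/sin θ₂) = 5353·(0.3827/0.8536) = 2399.98 m/s.

2400 m/s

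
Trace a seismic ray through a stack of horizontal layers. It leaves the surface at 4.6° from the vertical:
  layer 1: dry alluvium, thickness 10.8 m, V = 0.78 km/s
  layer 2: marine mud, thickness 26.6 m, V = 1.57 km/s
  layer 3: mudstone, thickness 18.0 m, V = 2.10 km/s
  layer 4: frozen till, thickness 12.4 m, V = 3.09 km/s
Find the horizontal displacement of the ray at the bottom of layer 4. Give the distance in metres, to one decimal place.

13.4 m

Apply Snell's law at each interface; in layer i the horizontal offset is hᵢ·tan θᵢ.
Layer 1: θ = 4.60°; offset = 10.8·tan 4.60° = 0.869 m.
Layer 2: sin θ = 1.57·sin 4.6°/0.78 = 0.1614, θ = 9.29°; offset = 26.6·tan 9.29° = 4.351 m.
Layer 3: sin θ = 2.10·sin 4.6°/0.78 = 0.2159, θ = 12.47°; offset = 18.0·tan 12.47° = 3.980 m.
Layer 4: sin θ = 3.09·sin 4.6°/0.78 = 0.3177, θ = 18.52°; offset = 12.4·tan 18.52° = 4.155 m.
Summing the layer offsets gives 13.355 m.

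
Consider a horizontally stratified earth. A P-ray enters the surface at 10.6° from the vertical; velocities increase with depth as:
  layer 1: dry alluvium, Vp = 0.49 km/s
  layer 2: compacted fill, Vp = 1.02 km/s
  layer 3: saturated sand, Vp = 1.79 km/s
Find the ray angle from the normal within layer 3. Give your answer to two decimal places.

Ray parameter p = sin 10.6° / 0.49 = 3.7541e-01 s/km.
sin θ_3 = p·V_3 = 3.7541e-01 × 1.79 = 0.6720.
θ_3 = 42.22° from the vertical.

42.22°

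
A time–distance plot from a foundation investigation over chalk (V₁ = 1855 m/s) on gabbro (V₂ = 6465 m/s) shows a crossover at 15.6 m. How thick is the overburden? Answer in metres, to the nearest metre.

6 m

h = (x_cross/2)·√((V₂−V₁)/(V₂+V₁)).
(V₂−V₁)/(V₂+V₁) = (6465−1855)/(6465+1855) = 0.5541; √ = 0.7444.
h = (15.6/2)·0.7444 = 5.81 m.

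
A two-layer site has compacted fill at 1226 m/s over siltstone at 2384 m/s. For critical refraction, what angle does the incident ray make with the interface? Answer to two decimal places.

At critical incidence the refracted ray runs along the interface (θ₂ = 90°), so sin θ_c = V₁/V₂.
θ_c = arcsin(1226/2384) = arcsin 0.5143 = 30.95°.
Measured from the interface: 90° − 30.95° = 59.05°.

59.05°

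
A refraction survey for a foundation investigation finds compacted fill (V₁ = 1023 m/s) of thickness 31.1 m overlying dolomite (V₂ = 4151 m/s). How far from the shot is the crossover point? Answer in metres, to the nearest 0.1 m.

80.0 m

θ_c = arcsin(1023/4151) = 14.27°, so cos θ_c = 0.9692 and tᵢ = 2h cos θ_c/V₁ = 0.0589 s.
At crossover x/V₁ = x/V₂ + tᵢ ⇒ x = tᵢ/(1/V₁ − 1/V₂) = 0.05893/(9.7752e-04 − 2.4091e-04) = 80.00 m.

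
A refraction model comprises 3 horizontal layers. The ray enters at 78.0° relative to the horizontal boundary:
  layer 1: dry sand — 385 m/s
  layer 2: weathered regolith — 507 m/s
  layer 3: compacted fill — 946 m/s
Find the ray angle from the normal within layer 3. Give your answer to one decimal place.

From the normal: θ₁ = 90° − 78.0° = 12.0°.
Ray parameter p = sin 12.0° / 385 = 5.4003e-04 s/m.
sin θ_3 = p·V_3 = 5.4003e-04 × 946 = 0.5109.
θ_3 = arcsin 0.5109 = 30.72°.

30.7°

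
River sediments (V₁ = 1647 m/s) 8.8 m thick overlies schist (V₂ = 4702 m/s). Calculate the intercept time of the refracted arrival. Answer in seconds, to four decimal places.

tᵢ = 2h·√(V₂²−V₁²)/(V₁V₂).
√(V₂²−V₁²) = √(4702²−1647²) = 4404.1 m/s.
tᵢ = 2·8.8·4404.1/(1647·4702) = 0.01001 s.

0.0100 s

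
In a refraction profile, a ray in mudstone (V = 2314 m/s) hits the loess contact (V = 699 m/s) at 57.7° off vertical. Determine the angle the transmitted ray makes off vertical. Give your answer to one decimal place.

14.8°

Snell's law: sin θ₂ = (V₂/V₁)·sin θ₁ = (699/2314)·sin 57.7° = 0.2553.
θ₂ = sin⁻¹(0.2553) = 14.79° (from vertical).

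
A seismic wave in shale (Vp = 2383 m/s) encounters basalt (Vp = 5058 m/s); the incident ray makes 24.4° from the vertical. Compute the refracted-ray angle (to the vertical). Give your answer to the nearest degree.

Snell's law: sin θ₂ = (V₂/V₁)·sin θ₁ = (5058/2383)·sin 24.4° = 0.8768.
θ₂ = sin⁻¹(0.8768) = 61.26° (from vertical).

61°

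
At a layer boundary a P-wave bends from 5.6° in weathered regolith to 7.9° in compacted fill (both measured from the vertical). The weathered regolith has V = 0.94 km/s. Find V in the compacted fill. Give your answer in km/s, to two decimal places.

Snell's law: sin 5.6°/V₁ = sin 7.9°/V₂.
V₂ = V₁·sin 7.9°/sin 5.6° = 0.94 × 1.4085 = 1.32 km/s.

1.32 km/s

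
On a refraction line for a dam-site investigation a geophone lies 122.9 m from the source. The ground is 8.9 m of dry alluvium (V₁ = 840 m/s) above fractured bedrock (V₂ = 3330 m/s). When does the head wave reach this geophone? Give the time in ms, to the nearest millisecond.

θ_c = arcsin(V₁/V₂) = arcsin(840/3330) = 14.61°, cos θ_c = 0.9677.
Intercept time tᵢ = 2h cos θ_c / V₁ = 2·8.9·0.9677/840 = 0.02051 s.
t = x/V₂ + tᵢ = 122.9/3330 + 0.02051 = 0.05741 s.

57 ms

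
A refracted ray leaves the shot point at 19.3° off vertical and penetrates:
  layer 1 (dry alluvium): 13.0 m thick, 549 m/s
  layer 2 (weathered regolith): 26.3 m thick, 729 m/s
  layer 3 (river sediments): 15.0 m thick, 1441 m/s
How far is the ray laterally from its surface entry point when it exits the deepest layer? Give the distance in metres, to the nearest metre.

p = sin θ₁/V₁ = sin 19.3°/549 = 6.0203e-04 s/m is conserved through the stack.
Layer 1: θ = 19.30°; offset = 13.0·tan 19.30° = 4.553 m.
Layer 2: sin θ = p·729 = 0.4389 → θ = 26.03°; offset = 26.3·tan 26.03° = 12.846 m.
Layer 3: sin θ = p·1441 = 0.8675 → θ = 60.17°; offset = 15.0·tan 60.17° = 26.162 m.
Summing the layer offsets gives 43.560 m.

44 m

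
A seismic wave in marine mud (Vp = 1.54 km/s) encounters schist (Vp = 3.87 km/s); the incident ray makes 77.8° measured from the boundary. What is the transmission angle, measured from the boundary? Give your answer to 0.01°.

57.92°

Angle from the normal: 90° − 77.8° = 12.2°.
Snell's law: sin θ₂ = (V₂/V₁)·sin θ₁ = (3.87/1.54)·sin 12.2° = 0.5311.
θ₂ = arcsin 0.5311 = 32.08° from the normal.
From the interface: 90° − 32.08° = 57.92°.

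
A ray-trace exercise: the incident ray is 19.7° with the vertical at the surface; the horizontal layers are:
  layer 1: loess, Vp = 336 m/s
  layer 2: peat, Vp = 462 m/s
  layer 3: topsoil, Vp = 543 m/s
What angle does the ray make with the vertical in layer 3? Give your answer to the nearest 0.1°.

33.0°

Snell's law across each interface conserves sin θ / V, so sin θ_3 = V_3·sin θ₁/V₁.
sin θ_3 = 543 × sin 19.7° / 336 = 0.5448.
θ_3 = 33.01° from the vertical.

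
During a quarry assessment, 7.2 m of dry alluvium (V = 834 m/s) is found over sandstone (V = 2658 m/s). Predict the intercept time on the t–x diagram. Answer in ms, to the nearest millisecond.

θ_c = arcsin(V₁/V₂) = arcsin(834/2658) = 18.29°; cos θ_c = 0.9495.
tᵢ = 2h·cos θ_c / V₁ = 2·7.2·0.9495 / 834 = 0.01639 s.

16 ms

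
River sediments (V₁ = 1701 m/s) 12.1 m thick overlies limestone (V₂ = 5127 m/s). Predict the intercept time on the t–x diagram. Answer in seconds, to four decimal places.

tᵢ = 2h·√(V₂²−V₁²)/(V₁V₂).
√(V₂²−V₁²) = √(5127²−1701²) = 4836.6 m/s.
tᵢ = 2·12.1·4836.6/(1701·5127) = 0.01342 s.

0.0134 s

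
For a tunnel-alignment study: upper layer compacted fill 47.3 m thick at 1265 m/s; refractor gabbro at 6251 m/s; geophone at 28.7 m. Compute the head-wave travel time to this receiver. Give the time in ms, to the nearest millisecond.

t = x/V₂ + 2h·√(V₂²−V₁²)/(V₁V₂).
√(V₂²−V₁²) = √(6251²−1265²) = 6121.7 m/s; delay term = 2·47.3·6121.7/(1265·6251) = 0.07324 s.
t = 28.7/6251 + 0.07324 = 0.07783 s.

78 ms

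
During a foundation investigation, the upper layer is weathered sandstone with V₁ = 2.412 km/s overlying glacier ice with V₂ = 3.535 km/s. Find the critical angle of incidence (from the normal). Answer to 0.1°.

43.0°

Critical incidence: sin θ_c = V₁/V₂ = 2.412/3.535 = 0.6823.
θ_c = arcsin 0.6823 = 43.03°.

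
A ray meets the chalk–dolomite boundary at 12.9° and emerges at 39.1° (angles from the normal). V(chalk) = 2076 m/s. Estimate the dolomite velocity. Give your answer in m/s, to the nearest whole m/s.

sin 12.9° = 0.2233; sin 39.1° = 0.6307.
V₂ = V₁·(sin θ₂/sin θ₁) = 2076·(0.6307/0.2233) = 5864.65 m/s.

5865 m/s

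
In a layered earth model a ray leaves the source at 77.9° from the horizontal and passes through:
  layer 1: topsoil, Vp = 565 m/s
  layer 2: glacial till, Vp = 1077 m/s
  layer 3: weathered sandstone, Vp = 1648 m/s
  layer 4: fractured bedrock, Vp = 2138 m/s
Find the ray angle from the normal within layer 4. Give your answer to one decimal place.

From the normal: θ₁ = 90° − 77.9° = 12.1°.
Ray parameter p = sin 12.1° / 565 = 3.7101e-04 s/m.
sin θ_4 = p·V_4 = 3.7101e-04 × 2138 = 0.7932.
θ_4 = 52.49° from the vertical.

52.5°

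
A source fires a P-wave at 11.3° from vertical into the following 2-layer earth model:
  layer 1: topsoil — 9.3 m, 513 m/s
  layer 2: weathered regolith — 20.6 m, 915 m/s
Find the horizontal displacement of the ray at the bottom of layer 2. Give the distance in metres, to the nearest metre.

10 m

Apply Snell's law at each interface; in layer i the horizontal offset is hᵢ·tan θᵢ.
Layer 1: θ = 11.30°; offset = 9.3·tan 11.30° = 1.858 m.
Layer 2: sin θ = 915·sin 11.3°/513 = 0.3495, θ = 20.46°; offset = 20.6·tan 20.46° = 7.684 m.
Total horizontal offset = 9.542 m.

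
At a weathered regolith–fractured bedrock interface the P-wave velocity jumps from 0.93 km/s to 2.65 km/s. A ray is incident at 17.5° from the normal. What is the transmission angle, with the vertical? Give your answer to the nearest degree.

59°

sin θ₁/V₁ = sin θ₂/V₂ ⇒ sin θ₂ = 2.65·sin 17.5°/0.93 = 2.65·0.3007/0.93 = 0.8568.
θ₂ = arcsin 0.8568 = 58.96° from the normal.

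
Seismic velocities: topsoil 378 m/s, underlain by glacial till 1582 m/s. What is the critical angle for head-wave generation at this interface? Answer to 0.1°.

13.8°

At critical incidence the refracted ray runs along the interface (θ₂ = 90°), so sin θ_c = V₁/V₂.
θ_c = arcsin(378/1582) = arcsin 0.2389 = 13.82°.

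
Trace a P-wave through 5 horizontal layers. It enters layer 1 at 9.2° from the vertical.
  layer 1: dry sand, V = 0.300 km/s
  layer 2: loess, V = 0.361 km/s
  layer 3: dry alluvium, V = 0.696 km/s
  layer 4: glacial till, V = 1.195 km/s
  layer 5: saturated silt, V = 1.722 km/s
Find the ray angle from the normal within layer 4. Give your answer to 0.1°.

39.6°

Ray parameter p = sin 9.2° / 0.300 = 5.3294e-01 s/km.
sin θ_4 = p·V_4 = 5.3294e-01 × 1.195 = 0.6369.
θ_4 = 39.56° from the vertical.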